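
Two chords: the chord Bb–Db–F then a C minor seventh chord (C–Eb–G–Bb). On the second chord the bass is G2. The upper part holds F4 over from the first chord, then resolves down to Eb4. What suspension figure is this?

7–6 suspension.

At the second chord the bass is G2. The suspended F4 lies a seventh above the bass; after resolving down by step to Eb4, the interval above the bass becomes a sixth.
Suspension figures are named by those two intervals: 7–6.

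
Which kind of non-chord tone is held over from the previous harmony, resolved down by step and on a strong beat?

Suspension.

Approach: by preparation — the pitch is first a chord tone, then held (tied or repeated) while the harmony changes under it. Departure: down by step. Metric position: strong.
A prepared dissonance that resolves downward by step — a suspension. (The same figure resolving upward would be a retardation.)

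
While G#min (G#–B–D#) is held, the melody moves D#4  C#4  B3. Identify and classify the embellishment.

The harmony at that moment is G# minor triad (G#, B, D#); C#4 is not a chord tone.
It is approached by step down from D#4 and left by step down to B3.
Step in, step out in the same direction — a passing tone.

C#4 is a passing tone.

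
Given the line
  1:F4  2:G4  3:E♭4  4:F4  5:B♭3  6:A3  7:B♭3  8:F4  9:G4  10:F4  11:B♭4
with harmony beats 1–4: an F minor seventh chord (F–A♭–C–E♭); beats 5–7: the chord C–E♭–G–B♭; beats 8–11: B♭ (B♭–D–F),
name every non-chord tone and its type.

G4 (beat 2) — escape tone; A3 (beat 6) — neighbor tone; G4 (beat 9) — neighbor tone.

The harmony at that moment is F minor seventh chord (F, A♭, C, E♭); G4 is not a chord tone.
It is approached by step up from F4 and left by leap down to E♭4.
Step in, leap out — an escape tone.
The harmony at that moment is C minor seventh chord (C, E♭, G, B♭); A3 is not a chord tone.
It is approached by step down from B♭3 and left by step up to B♭3.
Step away and step back to the same note — a neighbor tone (lower neighbor).
The harmony at that moment is B♭ major triad (B♭, D, F); G4 is not a chord tone.
It is approached by step up from F4 and left by step down to F4.
Step away and step back to the same note — a neighbor tone (upper neighbor).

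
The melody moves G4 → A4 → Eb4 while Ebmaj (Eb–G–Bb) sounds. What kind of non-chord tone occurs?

The harmony at that moment is Eb major triad (Eb, G, Bb); A4 is not a chord tone.
It is approached by step up from G4 and left by leap down to Eb4.
Step in, leap out — an escape tone.

A4 is an escape tone.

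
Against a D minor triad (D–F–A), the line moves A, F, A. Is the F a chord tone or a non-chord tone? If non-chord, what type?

D minor triad contains D, F, A; F is the third, so it is a chord tone.

Chord tone (the third of D minor triad).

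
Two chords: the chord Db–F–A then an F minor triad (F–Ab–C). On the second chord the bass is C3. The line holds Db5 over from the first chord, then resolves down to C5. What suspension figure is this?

9–8 suspension.

At the second chord the bass is C3. The suspended Db5 lies a ninth above the bass; after resolving down by step to C5, the interval above the bass becomes an octave.
Suspension figures are named by those two intervals: 9–8.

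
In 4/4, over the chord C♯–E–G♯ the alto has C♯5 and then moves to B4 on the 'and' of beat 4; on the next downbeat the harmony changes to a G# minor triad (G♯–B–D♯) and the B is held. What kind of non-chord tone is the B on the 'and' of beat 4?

The harmony at that moment is C♯ minor triad (C♯, E, G♯); B4 is not a chord tone.
It is approached by step down from C♯5 and then sustained as the same pitch into the next harmony.
Arriving early and becoming a chord tone when the harmony changes — an anticipation.

Anticipation.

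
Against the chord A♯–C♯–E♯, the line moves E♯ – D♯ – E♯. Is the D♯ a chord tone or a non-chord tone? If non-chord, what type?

Non-chord tone — a neighbor tone.

The harmony at that moment is A♯ minor triad (A♯, C♯, E♯); D♯ is not a chord tone.
It is approached by step down from E♯ and left by step up to E♯.
Step away and step back to the same note — a neighbor tone (lower neighbor).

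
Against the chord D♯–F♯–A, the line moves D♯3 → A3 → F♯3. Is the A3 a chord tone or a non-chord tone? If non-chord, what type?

Chord tone (the fifth of D# diminished triad).

D# diminished triad contains D♯, F♯, A; A is the fifth, so it is a chord tone.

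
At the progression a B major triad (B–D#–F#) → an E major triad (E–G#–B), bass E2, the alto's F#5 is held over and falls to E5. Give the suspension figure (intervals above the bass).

At the second chord the bass is E2. The suspended F#5 lies a ninth above the bass; after resolving down by step to E5, the interval above the bass becomes an octave.
Suspension figures are named by those two intervals: 9–8.

9–8 suspension.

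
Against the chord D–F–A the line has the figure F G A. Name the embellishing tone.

The harmony at that moment is D minor triad (D, F, A); G is not a chord tone.
It is approached by step up from F and left by step up to A.
Step in, step out in the same direction — a passing tone.

G is a passing tone.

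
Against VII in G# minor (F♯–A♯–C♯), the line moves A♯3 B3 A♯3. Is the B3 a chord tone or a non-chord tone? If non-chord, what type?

The harmony at that moment is F♯ major triad (F♯, A♯, C♯); B3 is not a chord tone.
It is approached by step up from A♯3 and left by step down to A♯3.
Step away and step back to the same note — a neighbor tone (upper neighbor).

Non-chord tone — a neighbor tone.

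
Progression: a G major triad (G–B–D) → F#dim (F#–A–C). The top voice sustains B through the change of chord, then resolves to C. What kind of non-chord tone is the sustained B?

The harmony at that moment is F# diminished triad (F#, A, C); B is not a chord tone.
It is held over (the same pitch as the preceding B) and left by step up to C.
Held over from the previous chord and resolving up by step — a retardation.

B is a retardation.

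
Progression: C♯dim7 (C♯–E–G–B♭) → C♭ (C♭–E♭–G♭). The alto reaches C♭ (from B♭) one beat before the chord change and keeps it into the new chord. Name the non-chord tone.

The harmony at that moment is C♯ diminished seventh chord (C♯, E, G, B♭); C♭ is not a chord tone.
It is approached by step up from B♭ and then sustained as the same pitch into the next harmony.
Arriving early and becoming a chord tone when the harmony changes — an anticipation.

C♭ is an anticipation.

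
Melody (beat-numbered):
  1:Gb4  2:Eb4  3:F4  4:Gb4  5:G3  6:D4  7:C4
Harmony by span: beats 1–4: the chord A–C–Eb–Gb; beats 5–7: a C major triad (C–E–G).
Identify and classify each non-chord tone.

The harmony at that moment is A diminished seventh chord (A, C, Eb, Gb); F4 is not a chord tone.
It is approached by step up from Eb4 and left by step up to Gb4.
Step in, step out in the same direction — a passing tone.
The harmony at that moment is C major triad (C, E, G); D4 is not a chord tone.
It is approached by leap up from G3 and left by step down to C4.
Leap in, step out — an appoggiatura.

F4 (beat 3) — passing tone; D4 (beat 6) — appoggiatura.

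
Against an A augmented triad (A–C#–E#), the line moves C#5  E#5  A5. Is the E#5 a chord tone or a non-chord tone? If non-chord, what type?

Chord tone (the fifth of A augmented triad).

A augmented triad contains A, C#, E#; E# is the fifth, so it is a chord tone.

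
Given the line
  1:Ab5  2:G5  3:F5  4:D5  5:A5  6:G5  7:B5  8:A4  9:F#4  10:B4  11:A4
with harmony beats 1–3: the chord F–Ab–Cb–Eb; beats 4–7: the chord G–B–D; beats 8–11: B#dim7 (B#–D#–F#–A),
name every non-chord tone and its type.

G5 (beat 2) — passing tone; A5 (beat 5) — appoggiatura; B4 (beat 10) — appoggiatura.

The harmony at that moment is F half-diminished seventh chord (F, Ab, Cb, Eb); G5 is not a chord tone.
It is approached by step down from Ab5 and left by step down to F5.
Step in, step out in the same direction — a passing tone.
The harmony at that moment is G major triad (G, B, D); A5 is not a chord tone.
It is approached by leap up from D5 and left by step down to G5.
Leap in, step out — an appoggiatura.
The harmony at that moment is B# diminished seventh chord (B#, D#, F#, A); B4 is not a chord tone.
It is approached by leap up from F#4 and left by step down to A4.
Leap in, step out — an appoggiatura.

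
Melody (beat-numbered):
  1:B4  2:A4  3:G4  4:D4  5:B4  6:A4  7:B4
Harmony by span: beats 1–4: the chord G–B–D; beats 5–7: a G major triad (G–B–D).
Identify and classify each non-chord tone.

A4 (beat 2) — passing tone; A4 (beat 6) — neighbor tone.

The harmony at that moment is G major triad (G, B, D); A4 is not a chord tone.
It is approached by step down from B4 and left by step down to G4.
Step in, step out in the same direction — a passing tone.
The harmony at that moment is G major triad (G, B, D); A4 is not a chord tone.
It is approached by step down from B4 and left by step up to B4.
Step away and step back to the same note — a neighbor tone (lower neighbor).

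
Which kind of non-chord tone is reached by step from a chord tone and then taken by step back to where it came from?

Neighbor tone.

Approach: by step. Departure: by step in the opposite direction, back to the starting pitch.
Stepwise on both sides but reversing to return to the same chord tone — a neighbor tone. (Had it continued onward in the same direction it would be a passing tone instead.)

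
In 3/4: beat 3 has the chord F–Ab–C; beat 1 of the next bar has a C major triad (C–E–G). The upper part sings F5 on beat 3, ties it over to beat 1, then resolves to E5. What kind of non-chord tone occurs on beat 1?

The harmony at that moment is C major triad (C, E, G); F5 is not a chord tone.
It is held over (the same pitch as the preceding F5) and left by step down to E5.
Held over from the previous chord and resolving down by step — a suspension.

Suspension.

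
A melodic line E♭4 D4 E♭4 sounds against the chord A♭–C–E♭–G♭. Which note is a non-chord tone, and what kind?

D4 is a neighbor tone.

The harmony at that moment is A♭ dominant seventh chord (A♭, C, E♭, G♭); D4 is not a chord tone.
It is approached by step down from E♭4 and left by step up to E♭4.
Step away and step back to the same note — a neighbor tone (lower neighbor).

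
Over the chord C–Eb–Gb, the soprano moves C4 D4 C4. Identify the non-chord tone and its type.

The harmony at that moment is C diminished triad (C, Eb, Gb); D4 is not a chord tone.
It is approached by step up from C4 and left by step down to C4.
Step away and step back to the same note — a neighbor tone (upper neighbor).

D4 is a neighbor tone.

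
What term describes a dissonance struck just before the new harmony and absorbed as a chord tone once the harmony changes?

Anticipation.

Approach: ahead of the chord change (typically by step), so it is dissonant against the current harmony. Departure: none — the same pitch is restated or held and is a chord tone of the new harmony.
Dissonant first, consonant once the harmony catches up: the note simply arrives early — an anticipation. (The reverse timing, consonant first and dissonant after the change, would be a suspension or retardation.)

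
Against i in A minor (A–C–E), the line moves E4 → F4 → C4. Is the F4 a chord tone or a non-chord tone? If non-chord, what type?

The harmony at that moment is A minor triad (A, C, E); F4 is not a chord tone.
It is approached by step up from E4 and left by leap down to C4.
Step in, leap out — an escape tone.

Non-chord tone — an escape tone.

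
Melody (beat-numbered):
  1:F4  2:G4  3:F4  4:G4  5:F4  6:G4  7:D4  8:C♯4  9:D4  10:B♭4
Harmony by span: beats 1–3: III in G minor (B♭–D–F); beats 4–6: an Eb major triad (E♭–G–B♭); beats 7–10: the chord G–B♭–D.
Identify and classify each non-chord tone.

The harmony at that moment is B♭ major triad (B♭, D, F); G4 is not a chord tone.
It is approached by step up from F4 and left by step down to F4.
Step away and step back to the same note — a neighbor tone (upper neighbor).
The harmony at that moment is E♭ major triad (E♭, G, B♭); F4 is not a chord tone.
It is approached by step down from G4 and left by step up to G4.
Step away and step back to the same note — a neighbor tone (lower neighbor).
The harmony at that moment is G minor triad (G, B♭, D); C♯4 is not a chord tone.
It is approached by step down from D4 and left by step up to D4.
Step away and step back to the same note — a neighbor tone (lower neighbor).

G4 (beat 2) — neighbor tone; F4 (beat 5) — neighbor tone; C♯4 (beat 8) — neighbor tone.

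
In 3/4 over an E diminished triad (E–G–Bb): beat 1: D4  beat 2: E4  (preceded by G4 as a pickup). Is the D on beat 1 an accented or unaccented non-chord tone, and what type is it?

The harmony at that moment is E diminished triad (E, G, Bb); D4 is not a chord tone.
It is approached by leap down from G4 and left by step up to E4.
Leap in, step out — an appoggiatura.
It falls on the downbeat, so it is accented.

Accented appoggiatura.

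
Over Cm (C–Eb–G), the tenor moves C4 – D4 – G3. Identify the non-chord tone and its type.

The harmony at that moment is C minor triad (C, Eb, G); D4 is not a chord tone.
It is approached by step up from C4 and left by leap down to G3.
Step in, leap out — an escape tone.

D4 is an escape tone.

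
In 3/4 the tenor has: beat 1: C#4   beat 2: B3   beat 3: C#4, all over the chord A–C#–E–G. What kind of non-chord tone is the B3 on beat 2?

Lower neighbor tone.

The harmony at that moment is A dominant seventh chord (A, C#, E, G); B3 is not a chord tone.
It is approached by step down from C#4 and left by step up to C#4.
Step away and step back to the same note — a neighbor tone (lower neighbor).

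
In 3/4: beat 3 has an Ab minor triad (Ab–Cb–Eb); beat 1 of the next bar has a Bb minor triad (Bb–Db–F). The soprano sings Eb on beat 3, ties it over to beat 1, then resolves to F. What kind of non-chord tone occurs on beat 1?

The harmony at that moment is Bb minor triad (Bb, Db, F); Eb is not a chord tone.
It is held over (the same pitch as the preceding Eb) and left by step up to F.
Held over from the previous chord and resolving up by step — a retardation.

Retardation.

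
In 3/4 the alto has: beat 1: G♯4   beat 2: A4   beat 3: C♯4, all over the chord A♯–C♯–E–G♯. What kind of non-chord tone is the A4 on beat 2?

The harmony at that moment is A♯ half-diminished seventh chord (A♯, C♯, E, G♯); A4 is not a chord tone.
It is approached by step up from G♯4 and left by leap down to C♯4.
Step in, leap out, on a weak beat — an escape tone.

Escape tone.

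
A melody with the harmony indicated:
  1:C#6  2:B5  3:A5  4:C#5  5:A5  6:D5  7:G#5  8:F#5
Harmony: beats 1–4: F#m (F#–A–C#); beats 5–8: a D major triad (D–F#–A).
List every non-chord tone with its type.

B5 (beat 2) — passing tone; G#5 (beat 7) — appoggiatura.

The harmony at that moment is F# minor triad (F#, A, C#); B5 is not a chord tone.
It is approached by step down from C#6 and left by step down to A5.
Step in, step out in the same direction — a passing tone.
The harmony at that moment is D major triad (D, F#, A); G#5 is not a chord tone.
It is approached by leap up from D5 and left by step down to F#5.
Leap in, step out — an appoggiatura.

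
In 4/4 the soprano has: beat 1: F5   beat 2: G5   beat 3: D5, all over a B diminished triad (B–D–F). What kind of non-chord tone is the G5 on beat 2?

The harmony at that moment is B diminished triad (B, D, F); G5 is not a chord tone.
It is approached by step up from F5 and left by leap down to D5.
Step in, leap out, on a weak beat — an escape tone.

Escape tone.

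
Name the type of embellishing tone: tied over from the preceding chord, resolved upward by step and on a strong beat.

Retardation.

Approach: by preparation — the pitch is first a chord tone, then held (tied or repeated) while the harmony changes under it. Departure: up by step. Metric position: strong.
A prepared dissonance that resolves upward by step — a retardation. (The same figure resolving downward would be a suspension.)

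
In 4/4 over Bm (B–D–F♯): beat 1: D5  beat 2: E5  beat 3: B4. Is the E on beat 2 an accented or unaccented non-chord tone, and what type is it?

The harmony at that moment is B minor triad (B, D, F♯); E5 is not a chord tone.
It is approached by step up from D5 and left by leap down to B4.
Step in, leap out — an escape tone.
It falls on a weak beat, so it is unaccented.

Unaccented escape tone.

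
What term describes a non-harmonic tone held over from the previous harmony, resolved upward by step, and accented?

Approach: by preparation — the pitch is first a chord tone, then held (tied or repeated) while the harmony changes under it. Departure: up by step. Metric position: strong.
A prepared dissonance that resolves upward by step — a retardation. (The same figure resolving downward would be a suspension.)

Retardation.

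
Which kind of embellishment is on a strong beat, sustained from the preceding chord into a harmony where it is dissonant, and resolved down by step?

Suspension.

Approach: by preparation — the pitch is first a chord tone, then held (tied or repeated) while the harmony changes under it. Departure: down by step. Metric position: strong.
A prepared dissonance that resolves downward by step — a suspension. (The same figure resolving upward would be a retardation.)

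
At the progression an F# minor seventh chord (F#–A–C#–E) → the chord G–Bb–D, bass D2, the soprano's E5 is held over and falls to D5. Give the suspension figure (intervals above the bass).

9–8 suspension.

At the second chord the bass is D2. The suspended E5 lies a ninth above the bass; after resolving down by step to D5, the interval above the bass becomes an octave.
Suspension figures are named by those two intervals: 9–8.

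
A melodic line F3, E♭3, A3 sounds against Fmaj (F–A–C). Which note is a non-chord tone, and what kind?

E♭3 is an escape tone.

The harmony at that moment is F major triad (F, A, C); E♭3 is not a chord tone.
It is approached by step down from F3 and left by leap up to A3.
Step in, leap out — an escape tone.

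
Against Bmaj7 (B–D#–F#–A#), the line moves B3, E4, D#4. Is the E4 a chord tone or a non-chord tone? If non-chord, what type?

Non-chord tone — an appoggiatura.

The harmony at that moment is B major seventh chord (B, D#, F#, A#); E4 is not a chord tone.
It is approached by leap up from B3 and left by step down to D#4.
Leap in, step out — an appoggiatura.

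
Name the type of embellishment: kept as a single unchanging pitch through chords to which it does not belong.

Pedal tone.

Approach: none. Departure: none — a single pitch is sustained while the chords change around it, passing through harmonies that do not contain it.
No melodic motion at all; the dissonance is created entirely by the moving harmonies against the stationary note — a pedal tone (pedal point).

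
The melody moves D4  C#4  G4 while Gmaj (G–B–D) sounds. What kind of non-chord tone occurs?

C#4 is an escape tone.

The harmony at that moment is G major triad (G, B, D); C#4 is not a chord tone.
It is approached by step down from D4 and left by leap up to G4.
Step in, leap out — an escape tone.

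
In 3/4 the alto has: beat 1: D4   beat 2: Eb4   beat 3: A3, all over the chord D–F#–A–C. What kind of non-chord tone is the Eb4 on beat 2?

Escape tone.

The harmony at that moment is D dominant seventh chord (D, F#, A, C); Eb4 is not a chord tone.
It is approached by step up from D4 and left by leap down to A3.
Step in, leap out, on a weak beat — an escape tone.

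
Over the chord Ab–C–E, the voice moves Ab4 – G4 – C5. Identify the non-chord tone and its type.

G4 is an escape tone.

The harmony at that moment is Ab augmented triad (Ab, C, E); G4 is not a chord tone.
It is approached by step down from Ab4 and left by leap up to C5.
Step in, leap out — an escape tone.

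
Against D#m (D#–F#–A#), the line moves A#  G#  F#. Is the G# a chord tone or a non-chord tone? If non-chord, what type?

Non-chord tone — a passing tone.

The harmony at that moment is D# minor triad (D#, F#, A#); G# is not a chord tone.
It is approached by step down from A# and left by step down to F#.
Step in, step out in the same direction — a passing tone.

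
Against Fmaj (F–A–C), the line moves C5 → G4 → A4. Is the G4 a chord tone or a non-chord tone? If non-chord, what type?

Non-chord tone — an appoggiatura.

The harmony at that moment is F major triad (F, A, C); G4 is not a chord tone.
It is approached by leap down from C5 and left by step up to A4.
Leap in, step out — an appoggiatura.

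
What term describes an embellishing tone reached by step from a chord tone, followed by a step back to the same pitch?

Approach: by step. Departure: by step in the opposite direction, back to the starting pitch.
Stepwise on both sides but reversing to return to the same chord tone — a neighbor tone. (Had it continued onward in the same direction it would be a passing tone instead.)

Neighbor tone.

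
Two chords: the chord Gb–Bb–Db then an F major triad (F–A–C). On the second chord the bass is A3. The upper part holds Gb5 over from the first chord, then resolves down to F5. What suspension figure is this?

7–6 suspension.

At the second chord the bass is A3. The suspended Gb5 lies a seventh above the bass; after resolving down by step to F5, the interval above the bass becomes a sixth.
Suspension figures are named by those two intervals: 7–6.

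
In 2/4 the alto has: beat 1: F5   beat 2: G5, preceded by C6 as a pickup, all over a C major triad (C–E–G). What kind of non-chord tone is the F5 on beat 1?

The harmony at that moment is C major triad (C, E, G); F5 is not a chord tone.
It is approached by leap down from C6 and left by step up to G5.
Leap in, step out, metrically accented — an appoggiatura.

Appoggiatura.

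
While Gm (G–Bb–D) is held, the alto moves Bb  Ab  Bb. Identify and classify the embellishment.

The harmony at that moment is G minor triad (G, Bb, D); Ab is not a chord tone.
It is approached by step down from Bb and left by step up to Bb.
Step away and step back to the same note — a neighbor tone (lower neighbor).

Ab is a neighbor tone.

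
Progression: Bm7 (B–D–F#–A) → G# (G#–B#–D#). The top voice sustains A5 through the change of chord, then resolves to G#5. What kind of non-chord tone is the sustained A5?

A5 is a suspension.

The harmony at that moment is G# major triad (G#, B#, D#); A5 is not a chord tone.
It is held over (the same pitch as the preceding A5) and left by step down to G#5.
Held over from the previous chord and resolving down by step — a suspension.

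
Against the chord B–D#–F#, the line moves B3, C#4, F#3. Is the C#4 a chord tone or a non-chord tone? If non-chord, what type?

Non-chord tone — an escape tone.

The harmony at that moment is B major triad (B, D#, F#); C#4 is not a chord tone.
It is approached by step up from B3 and left by leap down to F#3.
Step in, leap out — an escape tone.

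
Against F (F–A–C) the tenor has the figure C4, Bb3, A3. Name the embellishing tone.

Bb3 is a passing tone.

The harmony at that moment is F major triad (F, A, C); Bb3 is not a chord tone.
It is approached by step down from C4 and left by step down to A3.
Step in, step out in the same direction — a passing tone.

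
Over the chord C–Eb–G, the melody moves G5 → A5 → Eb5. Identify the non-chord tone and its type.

A5 is an escape tone.

The harmony at that moment is C minor triad (C, Eb, G); A5 is not a chord tone.
It is approached by step up from G5 and left by leap down to Eb5.
Step in, leap out — an escape tone.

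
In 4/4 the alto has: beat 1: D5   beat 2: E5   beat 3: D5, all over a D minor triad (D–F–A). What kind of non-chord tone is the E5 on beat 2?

The harmony at that moment is D minor triad (D, F, A); E5 is not a chord tone.
It is approached by step up from D5 and left by step down to D5.
Step away and step back to the same note — a neighbor tone (upper neighbor).

Upper neighbor tone.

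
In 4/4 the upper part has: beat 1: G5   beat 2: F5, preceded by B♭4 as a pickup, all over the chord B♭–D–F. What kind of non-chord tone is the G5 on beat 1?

The harmony at that moment is B♭ major triad (B♭, D, F); G5 is not a chord tone.
It is approached by leap up from B♭4 and left by step down to F5.
Leap in, step out, metrically accented — an appoggiatura.

Appoggiatura.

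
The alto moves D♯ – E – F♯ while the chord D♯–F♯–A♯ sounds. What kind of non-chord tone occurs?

The harmony at that moment is D♯ minor triad (D♯, F♯, A♯); E is not a chord tone.
It is approached by step up from D♯ and left by step up to F♯.
Step in, step out in the same direction — a passing tone.

E is a passing tone.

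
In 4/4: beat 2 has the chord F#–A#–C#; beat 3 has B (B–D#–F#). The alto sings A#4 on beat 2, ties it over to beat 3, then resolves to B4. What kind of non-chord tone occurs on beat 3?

The harmony at that moment is B major triad (B, D#, F#); A#4 is not a chord tone.
It is held over (the same pitch as the preceding A#4) and left by step up to B4.
Held over from the previous chord and resolving up by step — a retardation.

Retardation.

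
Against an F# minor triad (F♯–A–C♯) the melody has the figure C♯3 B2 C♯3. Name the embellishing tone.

The harmony at that moment is F♯ minor triad (F♯, A, C♯); B2 is not a chord tone.
It is approached by step down from C♯3 and left by step up to C♯3.
Step away and step back to the same note — a neighbor tone (lower neighbor).

B2 is a neighbor tone.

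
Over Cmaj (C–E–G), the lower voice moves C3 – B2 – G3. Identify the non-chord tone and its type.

B2 is an escape tone.

The harmony at that moment is C major triad (C, E, G); B2 is not a chord tone.
It is approached by step down from C3 and left by leap up to G3.
Step in, leap out — an escape tone.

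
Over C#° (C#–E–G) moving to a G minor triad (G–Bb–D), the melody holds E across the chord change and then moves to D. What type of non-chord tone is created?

The harmony at that moment is G minor triad (G, Bb, D); E is not a chord tone.
It is held over (the same pitch as the preceding E) and left by step down to D.
Held over from the previous chord and resolving down by step — a suspension.

E is a suspension.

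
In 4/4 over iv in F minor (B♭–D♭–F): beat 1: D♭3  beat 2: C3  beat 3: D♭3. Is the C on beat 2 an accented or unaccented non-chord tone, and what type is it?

Unaccented neighbor tone.

The harmony at that moment is B♭ minor triad (B♭, D♭, F); C3 is not a chord tone.
It is approached by step down from D♭3 and left by step up to D♭3.
Step away and step back to the same note — a neighbor tone (lower neighbor).
It falls on a weak beat, so it is unaccented.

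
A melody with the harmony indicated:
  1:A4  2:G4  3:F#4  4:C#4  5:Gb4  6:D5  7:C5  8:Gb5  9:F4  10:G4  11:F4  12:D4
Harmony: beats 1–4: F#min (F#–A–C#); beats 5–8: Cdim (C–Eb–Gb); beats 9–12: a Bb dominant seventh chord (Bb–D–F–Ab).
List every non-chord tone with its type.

G4 (beat 2) — passing tone; D5 (beat 6) — appoggiatura; G4 (beat 10) — neighbor tone.

The harmony at that moment is F# minor triad (F#, A, C#); G4 is not a chord tone.
It is approached by step down from A4 and left by step down to F#4.
Step in, step out in the same direction — a passing tone.
The harmony at that moment is C diminished triad (C, Eb, Gb); D5 is not a chord tone.
It is approached by leap up from Gb4 and left by step down to C5.
Leap in, step out — an appoggiatura.
The harmony at that moment is Bb dominant seventh chord (Bb, D, F, Ab); G4 is not a chord tone.
It is approached by step up from F4 and left by step down to F4.
Step away and step back to the same note — a neighbor tone (upper neighbor).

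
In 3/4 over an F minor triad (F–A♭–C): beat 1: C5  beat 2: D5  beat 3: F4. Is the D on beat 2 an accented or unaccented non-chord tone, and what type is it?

Unaccented escape tone.

The harmony at that moment is F minor triad (F, A♭, C); D5 is not a chord tone.
It is approached by step up from C5 and left by leap down to F4.
Step in, leap out — an escape tone.
It falls on a weak beat, so it is unaccented.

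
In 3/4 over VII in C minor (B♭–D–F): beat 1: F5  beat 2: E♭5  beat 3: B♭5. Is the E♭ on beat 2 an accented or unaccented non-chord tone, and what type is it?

Unaccented escape tone.

The harmony at that moment is B♭ major triad (B♭, D, F); E♭5 is not a chord tone.
It is approached by step down from F5 and left by leap up to B♭5.
Step in, leap out — an escape tone.
It falls on a weak beat, so it is unaccented.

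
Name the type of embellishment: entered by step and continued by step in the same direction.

Approach: by step. Departure: by step, continuing in the same direction.
Stepwise on both sides with no change of direction means the note fills in the space between two different chord tones — a passing tone. (Had it turned back to its starting note it would be a neighbor tone instead.)

Passing tone.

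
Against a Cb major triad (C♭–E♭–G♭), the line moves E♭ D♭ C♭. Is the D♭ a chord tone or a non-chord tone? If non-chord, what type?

The harmony at that moment is C♭ major triad (C♭, E♭, G♭); D♭ is not a chord tone.
It is approached by step down from E♭ and left by step down to C♭.
Step in, step out in the same direction — a passing tone.

Non-chord tone — a passing tone.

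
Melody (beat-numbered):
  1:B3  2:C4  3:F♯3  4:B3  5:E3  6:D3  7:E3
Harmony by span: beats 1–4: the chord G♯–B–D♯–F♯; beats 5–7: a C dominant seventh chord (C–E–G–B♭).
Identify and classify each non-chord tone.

The harmony at that moment is G♯ minor seventh chord (G♯, B, D♯, F♯); C4 is not a chord tone.
It is approached by step up from B3 and left by leap down to F♯3.
Step in, leap out — an escape tone.
The harmony at that moment is C dominant seventh chord (C, E, G, B♭); D3 is not a chord tone.
It is approached by step down from E3 and left by step up to E3.
Step away and step back to the same note — a neighbor tone (lower neighbor).

C4 (beat 2) — escape tone; D3 (beat 6) — neighbor tone.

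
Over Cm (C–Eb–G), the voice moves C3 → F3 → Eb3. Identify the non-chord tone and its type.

The harmony at that moment is C minor triad (C, Eb, G); F3 is not a chord tone.
It is approached by leap up from C3 and left by step down to Eb3.
Leap in, step out — an appoggiatura.

F3 is an appoggiatura.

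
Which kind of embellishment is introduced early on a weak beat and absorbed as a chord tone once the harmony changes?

Approach: ahead of the chord change (typically by step), so it is dissonant against the current harmony. Departure: none — the same pitch is restated or held and is a chord tone of the new harmony.
Dissonant first, consonant once the harmony catches up: the note simply arrives early — an anticipation. (The reverse timing, consonant first and dissonant after the change, would be a suspension or retardation.)

Anticipation.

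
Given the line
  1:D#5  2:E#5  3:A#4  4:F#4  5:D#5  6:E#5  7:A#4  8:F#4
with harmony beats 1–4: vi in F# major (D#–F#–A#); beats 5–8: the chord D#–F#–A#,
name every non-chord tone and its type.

E#5 (beat 2) — escape tone; E#5 (beat 6) — escape tone.

The harmony at that moment is D# minor triad (D#, F#, A#); E#5 is not a chord tone.
It is approached by step up from D#5 and left by leap down to A#4.
Step in, leap out — an escape tone.
The harmony at that moment is D# minor triad (D#, F#, A#); E#5 is not a chord tone.
It is approached by step up from D#5 and left by leap down to A#4.
Step in, leap out — an escape tone.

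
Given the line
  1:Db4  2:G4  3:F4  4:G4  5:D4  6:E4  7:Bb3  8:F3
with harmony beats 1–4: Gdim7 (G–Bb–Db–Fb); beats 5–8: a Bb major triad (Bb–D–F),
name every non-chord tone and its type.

The harmony at that moment is G diminished seventh chord (G, Bb, Db, Fb); F4 is not a chord tone.
It is approached by step down from G4 and left by step up to G4.
Step away and step back to the same note — a neighbor tone (lower neighbor).
The harmony at that moment is Bb major triad (Bb, D, F); E4 is not a chord tone.
It is approached by step up from D4 and left by leap down to Bb3.
Step in, leap out — an escape tone.

F4 (beat 3) — neighbor tone; E4 (beat 6) — escape tone.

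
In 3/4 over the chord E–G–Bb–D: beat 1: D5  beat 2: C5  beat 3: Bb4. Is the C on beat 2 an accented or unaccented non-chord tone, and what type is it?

Unaccented passing tone.

The harmony at that moment is E half-diminished seventh chord (E, G, Bb, D); C5 is not a chord tone.
It is approached by step down from D5 and left by step down to Bb4.
Step in, step out in the same direction — a passing tone.
It falls on a weak beat, so it is unaccented.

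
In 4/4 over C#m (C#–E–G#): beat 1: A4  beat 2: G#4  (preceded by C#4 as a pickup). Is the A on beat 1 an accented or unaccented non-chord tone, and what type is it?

The harmony at that moment is C# minor triad (C#, E, G#); A4 is not a chord tone.
It is approached by leap up from C#4 and left by step down to G#4.
Leap in, step out — an appoggiatura.
It falls on the downbeat, so it is accented.

Accented appoggiatura.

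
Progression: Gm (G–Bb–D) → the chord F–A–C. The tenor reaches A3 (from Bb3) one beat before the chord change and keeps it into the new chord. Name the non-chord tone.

A3 is an anticipation.

The harmony at that moment is G minor triad (G, Bb, D); A3 is not a chord tone.
It is approached by step down from Bb3 and then sustained as the same pitch into the next harmony.
Arriving early and becoming a chord tone when the harmony changes — an anticipation.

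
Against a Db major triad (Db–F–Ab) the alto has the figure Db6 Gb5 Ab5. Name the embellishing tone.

Gb5 is an appoggiatura.

The harmony at that moment is Db major triad (Db, F, Ab); Gb5 is not a chord tone.
It is approached by leap down from Db6 and left by step up to Ab5.
Leap in, step out — an appoggiatura.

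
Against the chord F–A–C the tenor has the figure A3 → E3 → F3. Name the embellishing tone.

The harmony at that moment is F major triad (F, A, C); E3 is not a chord tone.
It is approached by leap down from A3 and left by step up to F3.
Leap in, step out — an appoggiatura.

E3 is an appoggiatura.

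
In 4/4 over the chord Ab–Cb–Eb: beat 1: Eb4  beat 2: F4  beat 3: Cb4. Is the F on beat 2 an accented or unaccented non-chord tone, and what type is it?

The harmony at that moment is Ab minor triad (Ab, Cb, Eb); F4 is not a chord tone.
It is approached by step up from Eb4 and left by leap down to Cb4.
Step in, leap out — an escape tone.
It falls on a weak beat, so it is unaccented.

Unaccented escape tone.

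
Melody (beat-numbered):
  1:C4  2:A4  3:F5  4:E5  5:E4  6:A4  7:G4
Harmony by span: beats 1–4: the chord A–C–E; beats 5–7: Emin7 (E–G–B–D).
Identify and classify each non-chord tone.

F5 (beat 3) — appoggiatura; A4 (beat 6) — appoggiatura.

The harmony at that moment is A minor triad (A, C, E); F5 is not a chord tone.
It is approached by leap up from A4 and left by step down to E5.
Leap in, step out — an appoggiatura.
The harmony at that moment is E minor seventh chord (E, G, B, D); A4 is not a chord tone.
It is approached by leap up from E4 and left by step down to G4.
Leap in, step out — an appoggiatura.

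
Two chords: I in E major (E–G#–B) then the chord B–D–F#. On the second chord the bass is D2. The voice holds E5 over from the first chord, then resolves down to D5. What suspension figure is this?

At the second chord the bass is D2. The suspended E5 lies a ninth above the bass; after resolving down by step to D5, the interval above the bass becomes an octave.
Suspension figures are named by those two intervals: 9–8.

9–8 suspension.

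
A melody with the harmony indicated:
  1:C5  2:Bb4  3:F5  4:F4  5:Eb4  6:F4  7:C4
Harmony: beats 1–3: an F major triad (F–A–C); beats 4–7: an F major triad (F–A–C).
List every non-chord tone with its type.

Bb4 (beat 2) — escape tone; Eb4 (beat 5) — neighbor tone.

The harmony at that moment is F major triad (F, A, C); Bb4 is not a chord tone.
It is approached by step down from C5 and left by leap up to F5.
Step in, leap out — an escape tone.
The harmony at that moment is F major triad (F, A, C); Eb4 is not a chord tone.
It is approached by step down from F4 and left by step up to F4.
Step away and step back to the same note — a neighbor tone (lower neighbor).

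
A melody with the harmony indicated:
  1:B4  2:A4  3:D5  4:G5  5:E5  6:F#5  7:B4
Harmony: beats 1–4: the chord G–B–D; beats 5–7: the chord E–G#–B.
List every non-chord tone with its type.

A4 (beat 2) — escape tone; F#5 (beat 6) — escape tone.

The harmony at that moment is G major triad (G, B, D); A4 is not a chord tone.
It is approached by step down from B4 and left by leap up to D5.
Step in, leap out — an escape tone.
The harmony at that moment is E major triad (E, G#, B); F#5 is not a chord tone.
It is approached by step up from E5 and left by leap down to B4.
Step in, leap out — an escape tone.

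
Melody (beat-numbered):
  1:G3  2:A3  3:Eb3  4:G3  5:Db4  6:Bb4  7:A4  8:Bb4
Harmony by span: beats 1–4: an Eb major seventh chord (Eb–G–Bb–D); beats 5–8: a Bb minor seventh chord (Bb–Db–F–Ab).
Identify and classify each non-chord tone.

The harmony at that moment is Eb major seventh chord (Eb, G, Bb, D); A3 is not a chord tone.
It is approached by step up from G3 and left by leap down to Eb3.
Step in, leap out — an escape tone.
The harmony at that moment is Bb minor seventh chord (Bb, Db, F, Ab); A4 is not a chord tone.
It is approached by step down from Bb4 and left by step up to Bb4.
Step away and step back to the same note — a neighbor tone (lower neighbor).

A3 (beat 2) — escape tone; A4 (beat 7) — neighbor tone.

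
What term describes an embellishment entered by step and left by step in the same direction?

Approach: by step. Departure: by step, continuing in the same direction.
Stepwise on both sides with no change of direction means the note fills in the space between two different chord tones — a passing tone. (Had it turned back to its starting note it would be a neighbor tone instead.)

Passing tone.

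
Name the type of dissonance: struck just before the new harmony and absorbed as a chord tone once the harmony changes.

Approach: ahead of the chord change (typically by step), so it is dissonant against the current harmony. Departure: none — the same pitch is restated or held and is a chord tone of the new harmony.
Dissonant first, consonant once the harmony catches up: the note simply arrives early — an anticipation. (The reverse timing, consonant first and dissonant after the change, would be a suspension or retardation.)

Anticipation.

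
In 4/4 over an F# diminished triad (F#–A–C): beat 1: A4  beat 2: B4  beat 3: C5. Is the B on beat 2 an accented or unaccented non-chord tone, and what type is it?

Unaccented passing tone.

The harmony at that moment is F# diminished triad (F#, A, C); B4 is not a chord tone.
It is approached by step up from A4 and left by step up to C5.
Step in, step out in the same direction — a passing tone.
It falls on a weak beat, so it is unaccented.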